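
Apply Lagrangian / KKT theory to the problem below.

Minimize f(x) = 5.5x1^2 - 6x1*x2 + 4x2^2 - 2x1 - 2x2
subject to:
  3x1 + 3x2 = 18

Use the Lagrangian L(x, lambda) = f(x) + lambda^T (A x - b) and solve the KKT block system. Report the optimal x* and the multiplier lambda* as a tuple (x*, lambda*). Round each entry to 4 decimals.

Form the Lagrangian:
  L(x, lambda) = (1/2) x^T Q x + c^T x + lambda^T (A x - b)
Stationarity (grad_x L = 0): Q x + c + A^T lambda = 0.
Primal feasibility: A x = b.

This gives the KKT block system:
  [ Q   A^T ] [ x     ]   [-c ]
  [ A    0  ] [ lambda ] = [ b ]

Solving the linear system:
  x*      = (2.7097, 3.2903)
  lambda* = (-2.6882)
  f(x*)   = 18.1935

x* = (2.7097, 3.2903), lambda* = (-2.6882)


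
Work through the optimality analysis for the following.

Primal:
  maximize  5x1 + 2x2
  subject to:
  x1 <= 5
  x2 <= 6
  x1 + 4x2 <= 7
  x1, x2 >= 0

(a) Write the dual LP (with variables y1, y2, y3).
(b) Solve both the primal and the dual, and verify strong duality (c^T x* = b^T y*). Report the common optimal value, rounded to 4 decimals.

The standard primal-dual pair for 'max c^T x s.t. A x <= b, x >= 0' is:
  Dual:  min b^T y  s.t.  A^T y >= c,  y >= 0.

So the dual LP is:
  minimize  5y1 + 6y2 + 7y3
  subject to:
    y1 + y3 >= 5
    y2 + 4y3 >= 2
    y1, y2, y3 >= 0

Solving the primal: x* = (5, 0.5).
  primal value c^T x* = 26.
Solving the dual: y* = (4.5, 0, 0.5).
  dual value b^T y* = 26.
Strong duality: c^T x* = b^T y*. Confirmed.

26


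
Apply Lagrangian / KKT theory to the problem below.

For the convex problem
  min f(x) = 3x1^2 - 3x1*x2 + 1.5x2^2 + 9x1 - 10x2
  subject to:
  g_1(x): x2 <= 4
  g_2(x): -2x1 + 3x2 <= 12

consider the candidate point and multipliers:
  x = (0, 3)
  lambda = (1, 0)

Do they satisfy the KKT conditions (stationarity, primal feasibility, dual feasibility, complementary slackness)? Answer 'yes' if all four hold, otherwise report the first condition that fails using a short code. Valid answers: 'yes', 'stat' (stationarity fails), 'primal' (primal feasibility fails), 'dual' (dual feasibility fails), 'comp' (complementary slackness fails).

Gradient of f: grad f(x) = Q x + c = (0, -1)
Constraint values g_i(x) = a_i^T x - b_i:
  g_1((0, 3)) = -1
  g_2((0, 3)) = -3
Stationarity residual: grad f(x) + sum_i lambda_i a_i = (0, 0)
  -> stationarity OK
Primal feasibility (all g_i <= 0): OK
Dual feasibility (all lambda_i >= 0): OK
Complementary slackness (lambda_i * g_i(x) = 0 for all i): FAILS

Verdict: the first failing condition is complementary_slackness -> comp.

comp


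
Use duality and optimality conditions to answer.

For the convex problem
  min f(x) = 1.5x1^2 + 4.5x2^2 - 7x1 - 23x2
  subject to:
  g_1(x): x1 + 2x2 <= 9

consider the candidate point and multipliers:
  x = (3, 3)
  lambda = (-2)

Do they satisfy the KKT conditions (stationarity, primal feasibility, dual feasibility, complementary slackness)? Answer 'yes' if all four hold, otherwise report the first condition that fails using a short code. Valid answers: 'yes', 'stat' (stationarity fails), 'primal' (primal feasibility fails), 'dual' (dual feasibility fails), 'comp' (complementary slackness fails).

Gradient of f: grad f(x) = Q x + c = (2, 4)
Constraint values g_i(x) = a_i^T x - b_i:
  g_1((3, 3)) = 0
Stationarity residual: grad f(x) + sum_i lambda_i a_i = (0, 0)
  -> stationarity OK
Primal feasibility (all g_i <= 0): OK
Dual feasibility (all lambda_i >= 0): FAILS
Complementary slackness (lambda_i * g_i(x) = 0 for all i): OK

Verdict: the first failing condition is dual_feasibility -> dual.

dual


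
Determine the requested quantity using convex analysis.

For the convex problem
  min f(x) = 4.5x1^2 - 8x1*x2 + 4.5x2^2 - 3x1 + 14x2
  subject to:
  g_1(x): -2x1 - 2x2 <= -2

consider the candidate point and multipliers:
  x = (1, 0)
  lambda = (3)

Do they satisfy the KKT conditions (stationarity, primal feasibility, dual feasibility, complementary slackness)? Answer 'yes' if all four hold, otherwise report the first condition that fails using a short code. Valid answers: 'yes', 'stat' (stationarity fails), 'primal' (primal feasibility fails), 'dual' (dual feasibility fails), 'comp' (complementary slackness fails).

Gradient of f: grad f(x) = Q x + c = (6, 6)
Constraint values g_i(x) = a_i^T x - b_i:
  g_1((1, 0)) = 0
Stationarity residual: grad f(x) + sum_i lambda_i a_i = (0, 0)
  -> stationarity OK
Primal feasibility (all g_i <= 0): OK
Dual feasibility (all lambda_i >= 0): OK
Complementary slackness (lambda_i * g_i(x) = 0 for all i): OK

Verdict: yes, KKT holds.

yes


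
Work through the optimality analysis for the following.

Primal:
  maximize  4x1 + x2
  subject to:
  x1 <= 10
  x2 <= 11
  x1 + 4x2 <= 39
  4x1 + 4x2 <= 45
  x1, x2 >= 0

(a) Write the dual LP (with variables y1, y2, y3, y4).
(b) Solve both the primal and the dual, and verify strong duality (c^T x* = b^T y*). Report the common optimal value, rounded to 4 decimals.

The standard primal-dual pair for 'max c^T x s.t. A x <= b, x >= 0' is:
  Dual:  min b^T y  s.t.  A^T y >= c,  y >= 0.

So the dual LP is:
  minimize  10y1 + 11y2 + 39y3 + 45y4
  subject to:
    y1 + y3 + 4y4 >= 4
    y2 + 4y3 + 4y4 >= 1
    y1, y2, y3, y4 >= 0

Solving the primal: x* = (10, 1.25).
  primal value c^T x* = 41.25.
Solving the dual: y* = (3, 0, 0, 0.25).
  dual value b^T y* = 41.25.
Strong duality: c^T x* = b^T y*. Confirmed.

41.25


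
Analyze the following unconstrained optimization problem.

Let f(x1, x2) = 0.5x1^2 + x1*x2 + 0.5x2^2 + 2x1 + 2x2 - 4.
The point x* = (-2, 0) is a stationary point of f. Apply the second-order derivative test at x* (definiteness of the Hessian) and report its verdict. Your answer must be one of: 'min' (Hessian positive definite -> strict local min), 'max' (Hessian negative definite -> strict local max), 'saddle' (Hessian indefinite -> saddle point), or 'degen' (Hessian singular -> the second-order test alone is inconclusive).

Compute the Hessian H = grad^2 f:
  H = [[1, 1], [1, 1]]
Verify stationarity: grad f(x*) = H x* + g = (0, 0).
Eigenvalues of H: 0, 2.
H has a zero eigenvalue (singular; positive semidefinite but not definite), so H is neither positive definite, negative definite, nor indefinite. The second-order test alone is inconclusive -> degen.
(Indeed, f is constant along the null direction of H through x*, so x* is not a strict local extremum.)

degen


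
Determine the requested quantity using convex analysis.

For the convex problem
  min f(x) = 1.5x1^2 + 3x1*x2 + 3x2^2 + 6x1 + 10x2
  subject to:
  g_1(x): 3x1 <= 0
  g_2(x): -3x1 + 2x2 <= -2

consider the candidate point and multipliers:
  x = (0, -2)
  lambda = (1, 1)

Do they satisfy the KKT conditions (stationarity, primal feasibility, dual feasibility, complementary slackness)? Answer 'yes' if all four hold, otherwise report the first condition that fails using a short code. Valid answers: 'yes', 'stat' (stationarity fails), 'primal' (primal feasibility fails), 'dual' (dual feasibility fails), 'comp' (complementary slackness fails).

Gradient of f: grad f(x) = Q x + c = (0, -2)
Constraint values g_i(x) = a_i^T x - b_i:
  g_1((0, -2)) = 0
  g_2((0, -2)) = -2
Stationarity residual: grad f(x) + sum_i lambda_i a_i = (0, 0)
  -> stationarity OK
Primal feasibility (all g_i <= 0): OK
Dual feasibility (all lambda_i >= 0): OK
Complementary slackness (lambda_i * g_i(x) = 0 for all i): FAILS

Verdict: the first failing condition is complementary_slackness -> comp.

comp


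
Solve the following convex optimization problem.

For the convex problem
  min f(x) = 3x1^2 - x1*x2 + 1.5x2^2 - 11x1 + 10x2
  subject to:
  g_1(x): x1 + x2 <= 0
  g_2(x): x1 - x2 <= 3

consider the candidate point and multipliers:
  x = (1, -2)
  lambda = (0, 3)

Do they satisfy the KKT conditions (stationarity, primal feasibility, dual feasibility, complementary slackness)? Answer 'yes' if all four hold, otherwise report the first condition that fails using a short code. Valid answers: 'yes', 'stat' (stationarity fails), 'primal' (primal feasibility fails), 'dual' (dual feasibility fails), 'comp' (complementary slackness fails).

Gradient of f: grad f(x) = Q x + c = (-3, 3)
Constraint values g_i(x) = a_i^T x - b_i:
  g_1((1, -2)) = -1
  g_2((1, -2)) = 0
Stationarity residual: grad f(x) + sum_i lambda_i a_i = (0, 0)
  -> stationarity OK
Primal feasibility (all g_i <= 0): OK
Dual feasibility (all lambda_i >= 0): OK
Complementary slackness (lambda_i * g_i(x) = 0 for all i): OK

Verdict: yes, KKT holds.

yes


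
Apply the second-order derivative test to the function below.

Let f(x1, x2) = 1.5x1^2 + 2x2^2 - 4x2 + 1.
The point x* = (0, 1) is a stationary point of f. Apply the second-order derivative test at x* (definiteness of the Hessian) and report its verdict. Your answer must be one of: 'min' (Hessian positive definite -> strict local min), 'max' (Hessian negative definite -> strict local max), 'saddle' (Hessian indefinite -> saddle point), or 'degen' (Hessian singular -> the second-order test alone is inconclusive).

Compute the Hessian H = grad^2 f:
  H = [[3, 0], [0, 4]]
Verify stationarity: grad f(x*) = H x* + g = (0, 0).
Eigenvalues of H: 3, 4.
Both eigenvalues > 0, so H is positive definite -> x* is a strict local min.

min


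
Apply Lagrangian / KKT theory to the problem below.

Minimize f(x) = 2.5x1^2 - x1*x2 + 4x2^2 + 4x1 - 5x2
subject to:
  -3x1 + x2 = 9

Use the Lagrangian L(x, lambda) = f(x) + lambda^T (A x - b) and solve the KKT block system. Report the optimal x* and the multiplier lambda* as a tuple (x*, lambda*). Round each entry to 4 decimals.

Form the Lagrangian:
  L(x, lambda) = (1/2) x^T Q x + c^T x + lambda^T (A x - b)
Stationarity (grad_x L = 0): Q x + c + A^T lambda = 0.
Primal feasibility: A x = b.

This gives the KKT block system:
  [ Q   A^T ] [ x     ]   [-c ]
  [ A    0  ] [ lambda ] = [ b ]

Solving the linear system:
  x*      = (-2.7606, 0.7183)
  lambda* = (-3.507)
  f(x*)   = 8.4648

x* = (-2.7606, 0.7183), lambda* = (-3.507)


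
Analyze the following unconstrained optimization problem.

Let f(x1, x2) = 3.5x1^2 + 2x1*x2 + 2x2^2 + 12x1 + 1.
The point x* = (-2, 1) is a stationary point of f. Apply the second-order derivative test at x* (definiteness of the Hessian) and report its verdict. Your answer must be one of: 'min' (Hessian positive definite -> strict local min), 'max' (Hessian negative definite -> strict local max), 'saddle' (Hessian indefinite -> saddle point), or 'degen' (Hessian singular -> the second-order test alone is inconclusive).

Compute the Hessian H = grad^2 f:
  H = [[7, 2], [2, 4]]
Verify stationarity: grad f(x*) = H x* + g = (0, 0).
Eigenvalues of H: 3, 8.
Both eigenvalues > 0, so H is positive definite -> x* is a strict local min.

min


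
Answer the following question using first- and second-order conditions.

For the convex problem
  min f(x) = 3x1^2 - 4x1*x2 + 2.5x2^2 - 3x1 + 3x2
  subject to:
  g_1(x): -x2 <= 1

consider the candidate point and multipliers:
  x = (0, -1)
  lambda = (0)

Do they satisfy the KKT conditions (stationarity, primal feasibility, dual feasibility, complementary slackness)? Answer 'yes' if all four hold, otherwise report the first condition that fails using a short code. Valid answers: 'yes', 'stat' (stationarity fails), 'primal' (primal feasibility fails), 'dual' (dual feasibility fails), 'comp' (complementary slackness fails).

Gradient of f: grad f(x) = Q x + c = (1, -2)
Constraint values g_i(x) = a_i^T x - b_i:
  g_1((0, -1)) = 0
Stationarity residual: grad f(x) + sum_i lambda_i a_i = (1, -2)
  -> stationarity FAILS
Primal feasibility (all g_i <= 0): OK
Dual feasibility (all lambda_i >= 0): OK
Complementary slackness (lambda_i * g_i(x) = 0 for all i): OK

Verdict: the first failing condition is stationarity -> stat.

stat


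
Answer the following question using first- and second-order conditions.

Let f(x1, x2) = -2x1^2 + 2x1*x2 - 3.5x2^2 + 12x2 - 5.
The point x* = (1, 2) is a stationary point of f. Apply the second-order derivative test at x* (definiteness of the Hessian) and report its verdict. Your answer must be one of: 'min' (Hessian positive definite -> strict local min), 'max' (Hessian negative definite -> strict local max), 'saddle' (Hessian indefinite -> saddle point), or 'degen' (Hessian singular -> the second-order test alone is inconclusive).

Compute the Hessian H = grad^2 f:
  H = [[-4, 2], [2, -7]]
Verify stationarity: grad f(x*) = H x* + g = (0, 0).
Eigenvalues of H: -8, -3.
Both eigenvalues < 0, so H is negative definite -> x* is a strict local max.

max


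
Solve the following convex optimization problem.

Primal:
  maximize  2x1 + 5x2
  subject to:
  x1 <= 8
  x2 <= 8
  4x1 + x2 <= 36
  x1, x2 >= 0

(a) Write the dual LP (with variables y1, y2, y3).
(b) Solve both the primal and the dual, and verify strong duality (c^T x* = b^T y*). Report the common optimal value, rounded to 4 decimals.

The standard primal-dual pair for 'max c^T x s.t. A x <= b, x >= 0' is:
  Dual:  min b^T y  s.t.  A^T y >= c,  y >= 0.

So the dual LP is:
  minimize  8y1 + 8y2 + 36y3
  subject to:
    y1 + 4y3 >= 2
    y2 + y3 >= 5
    y1, y2, y3 >= 0

Solving the primal: x* = (7, 8).
  primal value c^T x* = 54.
Solving the dual: y* = (0, 4.5, 0.5).
  dual value b^T y* = 54.
Strong duality: c^T x* = b^T y*. Confirmed.

54


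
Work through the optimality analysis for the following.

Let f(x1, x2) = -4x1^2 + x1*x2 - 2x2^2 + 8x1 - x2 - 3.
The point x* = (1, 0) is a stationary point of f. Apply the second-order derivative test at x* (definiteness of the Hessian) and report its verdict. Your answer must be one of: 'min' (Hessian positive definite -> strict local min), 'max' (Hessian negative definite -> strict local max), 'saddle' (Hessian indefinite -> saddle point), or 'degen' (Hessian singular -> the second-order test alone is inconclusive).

Compute the Hessian H = grad^2 f:
  H = [[-8, 1], [1, -4]]
Verify stationarity: grad f(x*) = H x* + g = (0, 0).
Eigenvalues of H: -8.2361, -3.7639.
Both eigenvalues < 0, so H is negative definite -> x* is a strict local max.

max


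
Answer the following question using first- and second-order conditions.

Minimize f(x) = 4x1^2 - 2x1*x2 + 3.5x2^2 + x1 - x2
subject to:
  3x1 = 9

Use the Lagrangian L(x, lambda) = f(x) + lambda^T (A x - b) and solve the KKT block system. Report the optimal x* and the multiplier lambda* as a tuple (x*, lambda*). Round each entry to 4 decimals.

Form the Lagrangian:
  L(x, lambda) = (1/2) x^T Q x + c^T x + lambda^T (A x - b)
Stationarity (grad_x L = 0): Q x + c + A^T lambda = 0.
Primal feasibility: A x = b.

This gives the KKT block system:
  [ Q   A^T ] [ x     ]   [-c ]
  [ A    0  ] [ lambda ] = [ b ]

Solving the linear system:
  x*      = (3, 1)
  lambda* = (-7.6667)
  f(x*)   = 35.5

x* = (3, 1), lambda* = (-7.6667)


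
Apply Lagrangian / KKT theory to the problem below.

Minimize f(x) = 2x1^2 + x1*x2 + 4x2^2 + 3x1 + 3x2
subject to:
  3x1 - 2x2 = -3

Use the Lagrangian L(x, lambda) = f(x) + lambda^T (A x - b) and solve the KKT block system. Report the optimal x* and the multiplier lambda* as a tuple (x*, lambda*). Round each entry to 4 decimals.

Form the Lagrangian:
  L(x, lambda) = (1/2) x^T Q x + c^T x + lambda^T (A x - b)
Stationarity (grad_x L = 0): Q x + c + A^T lambda = 0.
Primal feasibility: A x = b.

This gives the KKT block system:
  [ Q   A^T ] [ x     ]   [-c ]
  [ A    0  ] [ lambda ] = [ b ]

Solving the linear system:
  x*      = (-1.08, -0.12)
  lambda* = (0.48)
  f(x*)   = -1.08

x* = (-1.08, -0.12), lambda* = (0.48)


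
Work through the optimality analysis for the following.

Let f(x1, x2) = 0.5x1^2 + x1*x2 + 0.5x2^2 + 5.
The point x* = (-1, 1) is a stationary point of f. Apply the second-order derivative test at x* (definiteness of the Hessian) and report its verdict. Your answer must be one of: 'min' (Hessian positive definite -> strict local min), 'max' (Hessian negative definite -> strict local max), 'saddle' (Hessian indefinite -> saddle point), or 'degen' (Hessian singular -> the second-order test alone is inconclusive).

Compute the Hessian H = grad^2 f:
  H = [[1, 1], [1, 1]]
Verify stationarity: grad f(x*) = H x* + g = (0, 0).
Eigenvalues of H: 0, 2.
H has a zero eigenvalue (singular; positive semidefinite but not definite), so H is neither positive definite, negative definite, nor indefinite. The second-order test alone is inconclusive -> degen.
(Indeed, f is constant along the null direction of H through x*, so x* is not a strict local extremum.)

degen


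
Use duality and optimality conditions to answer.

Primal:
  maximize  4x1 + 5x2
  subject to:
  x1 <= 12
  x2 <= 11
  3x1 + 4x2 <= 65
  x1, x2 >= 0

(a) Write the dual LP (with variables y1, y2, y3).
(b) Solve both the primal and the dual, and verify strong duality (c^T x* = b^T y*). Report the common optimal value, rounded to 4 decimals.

The standard primal-dual pair for 'max c^T x s.t. A x <= b, x >= 0' is:
  Dual:  min b^T y  s.t.  A^T y >= c,  y >= 0.

So the dual LP is:
  minimize  12y1 + 11y2 + 65y3
  subject to:
    y1 + 3y3 >= 4
    y2 + 4y3 >= 5
    y1, y2, y3 >= 0

Solving the primal: x* = (12, 7.25).
  primal value c^T x* = 84.25.
Solving the dual: y* = (0.25, 0, 1.25).
  dual value b^T y* = 84.25.
Strong duality: c^T x* = b^T y*. Confirmed.

84.25


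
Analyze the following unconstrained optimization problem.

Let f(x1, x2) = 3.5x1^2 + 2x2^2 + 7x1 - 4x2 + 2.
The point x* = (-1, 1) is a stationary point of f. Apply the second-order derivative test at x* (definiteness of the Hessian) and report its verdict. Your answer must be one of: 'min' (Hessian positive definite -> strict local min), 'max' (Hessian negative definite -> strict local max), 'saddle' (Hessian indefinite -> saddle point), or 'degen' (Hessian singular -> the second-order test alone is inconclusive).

Compute the Hessian H = grad^2 f:
  H = [[7, 0], [0, 4]]
Verify stationarity: grad f(x*) = H x* + g = (0, 0).
Eigenvalues of H: 4, 7.
Both eigenvalues > 0, so H is positive definite -> x* is a strict local min.

min


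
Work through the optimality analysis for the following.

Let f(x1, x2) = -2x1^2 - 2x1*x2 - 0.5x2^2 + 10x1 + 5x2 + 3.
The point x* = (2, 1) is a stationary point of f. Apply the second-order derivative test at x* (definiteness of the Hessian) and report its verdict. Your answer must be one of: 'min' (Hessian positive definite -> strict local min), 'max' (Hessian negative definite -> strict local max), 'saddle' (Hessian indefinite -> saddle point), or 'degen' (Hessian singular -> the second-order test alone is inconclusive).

Compute the Hessian H = grad^2 f:
  H = [[-4, -2], [-2, -1]]
Verify stationarity: grad f(x*) = H x* + g = (0, 0).
Eigenvalues of H: -5, 0.
H has a zero eigenvalue (singular; negative semidefinite but not definite), so H is neither positive definite, negative definite, nor indefinite. The second-order test alone is inconclusive -> degen.
(Indeed, f is constant along the null direction of H through x*, so x* is not a strict local extremum.)

degen


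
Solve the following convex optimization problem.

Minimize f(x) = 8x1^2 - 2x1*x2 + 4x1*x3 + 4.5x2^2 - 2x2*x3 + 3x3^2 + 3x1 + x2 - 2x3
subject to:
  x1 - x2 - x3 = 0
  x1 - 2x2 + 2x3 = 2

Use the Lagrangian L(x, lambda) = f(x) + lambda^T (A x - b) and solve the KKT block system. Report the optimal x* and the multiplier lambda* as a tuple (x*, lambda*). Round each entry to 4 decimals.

Form the Lagrangian:
  L(x, lambda) = (1/2) x^T Q x + c^T x + lambda^T (A x - b)
Stationarity (grad_x L = 0): Q x + c + A^T lambda = 0.
Primal feasibility: A x = b.

This gives the KKT block system:
  [ Q   A^T ] [ x     ]   [-c ]
  [ A    0  ] [ lambda ] = [ b ]

Solving the linear system:
  x*      = (-0.1587, -0.619, 0.4603)
  lambda* = (-1.9048, -1.6349)
  f(x*)   = 0.627

x* = (-0.1587, -0.619, 0.4603), lambda* = (-1.9048, -1.6349)


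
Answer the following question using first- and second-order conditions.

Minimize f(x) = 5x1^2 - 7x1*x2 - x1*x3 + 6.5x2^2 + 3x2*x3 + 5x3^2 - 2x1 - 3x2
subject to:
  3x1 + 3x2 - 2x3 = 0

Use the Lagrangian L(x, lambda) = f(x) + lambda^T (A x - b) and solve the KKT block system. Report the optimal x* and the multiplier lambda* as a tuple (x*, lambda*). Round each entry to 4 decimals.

Form the Lagrangian:
  L(x, lambda) = (1/2) x^T Q x + c^T x + lambda^T (A x - b)
Stationarity (grad_x L = 0): Q x + c + A^T lambda = 0.
Primal feasibility: A x = b.

This gives the KKT block system:
  [ Q   A^T ] [ x     ]   [-c ]
  [ A    0  ] [ lambda ] = [ b ]

Solving the linear system:
  x*      = (0.0345, 0.0531, 0.1314)
  lambda* = (0.7192)
  f(x*)   = -0.1141

x* = (0.0345, 0.0531, 0.1314), lambda* = (0.7192)


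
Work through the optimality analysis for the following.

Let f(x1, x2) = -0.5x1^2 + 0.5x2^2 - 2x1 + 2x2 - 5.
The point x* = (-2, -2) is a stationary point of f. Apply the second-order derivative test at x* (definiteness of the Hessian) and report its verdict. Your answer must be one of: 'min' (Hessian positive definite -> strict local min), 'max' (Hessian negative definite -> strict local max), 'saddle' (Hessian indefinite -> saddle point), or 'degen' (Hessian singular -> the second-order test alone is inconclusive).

Compute the Hessian H = grad^2 f:
  H = [[-1, 0], [0, 1]]
Verify stationarity: grad f(x*) = H x* + g = (0, 0).
Eigenvalues of H: -1, 1.
Eigenvalues have mixed signs, so H is indefinite -> x* is a saddle point.

saddle


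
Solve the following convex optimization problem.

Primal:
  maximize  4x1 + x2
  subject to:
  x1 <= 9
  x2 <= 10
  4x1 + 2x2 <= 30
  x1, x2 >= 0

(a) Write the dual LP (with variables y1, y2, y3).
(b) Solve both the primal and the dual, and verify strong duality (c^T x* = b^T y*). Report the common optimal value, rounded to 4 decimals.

The standard primal-dual pair for 'max c^T x s.t. A x <= b, x >= 0' is:
  Dual:  min b^T y  s.t.  A^T y >= c,  y >= 0.

So the dual LP is:
  minimize  9y1 + 10y2 + 30y3
  subject to:
    y1 + 4y3 >= 4
    y2 + 2y3 >= 1
    y1, y2, y3 >= 0

Solving the primal: x* = (7.5, 0).
  primal value c^T x* = 30.
Solving the dual: y* = (0, 0, 1).
  dual value b^T y* = 30.
Strong duality: c^T x* = b^T y*. Confirmed.

30


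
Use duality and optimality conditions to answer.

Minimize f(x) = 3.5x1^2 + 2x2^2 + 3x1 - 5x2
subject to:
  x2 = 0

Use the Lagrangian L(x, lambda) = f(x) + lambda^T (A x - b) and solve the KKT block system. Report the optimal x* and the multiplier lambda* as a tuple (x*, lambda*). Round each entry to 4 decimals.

Form the Lagrangian:
  L(x, lambda) = (1/2) x^T Q x + c^T x + lambda^T (A x - b)
Stationarity (grad_x L = 0): Q x + c + A^T lambda = 0.
Primal feasibility: A x = b.

This gives the KKT block system:
  [ Q   A^T ] [ x     ]   [-c ]
  [ A    0  ] [ lambda ] = [ b ]

Solving the linear system:
  x*      = (-0.4286, 0)
  lambda* = (5)
  f(x*)   = -0.6429

x* = (-0.4286, 0), lambda* = (5)


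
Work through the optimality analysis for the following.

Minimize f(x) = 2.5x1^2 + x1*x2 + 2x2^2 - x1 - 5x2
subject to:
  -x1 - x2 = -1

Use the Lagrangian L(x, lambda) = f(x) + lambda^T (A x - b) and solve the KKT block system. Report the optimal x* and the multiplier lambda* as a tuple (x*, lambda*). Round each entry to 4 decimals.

Form the Lagrangian:
  L(x, lambda) = (1/2) x^T Q x + c^T x + lambda^T (A x - b)
Stationarity (grad_x L = 0): Q x + c + A^T lambda = 0.
Primal feasibility: A x = b.

This gives the KKT block system:
  [ Q   A^T ] [ x     ]   [-c ]
  [ A    0  ] [ lambda ] = [ b ]

Solving the linear system:
  x*      = (-0.1429, 1.1429)
  lambda* = (-0.5714)
  f(x*)   = -3.0714

x* = (-0.1429, 1.1429), lambda* = (-0.5714)


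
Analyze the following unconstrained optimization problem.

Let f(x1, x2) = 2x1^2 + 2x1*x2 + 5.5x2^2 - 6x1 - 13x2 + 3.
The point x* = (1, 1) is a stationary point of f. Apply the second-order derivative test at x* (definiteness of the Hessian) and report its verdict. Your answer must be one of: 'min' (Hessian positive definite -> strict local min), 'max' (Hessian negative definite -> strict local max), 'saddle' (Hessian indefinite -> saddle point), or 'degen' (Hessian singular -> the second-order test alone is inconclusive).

Compute the Hessian H = grad^2 f:
  H = [[4, 2], [2, 11]]
Verify stationarity: grad f(x*) = H x* + g = (0, 0).
Eigenvalues of H: 3.4689, 11.5311.
Both eigenvalues > 0, so H is positive definite -> x* is a strict local min.

min


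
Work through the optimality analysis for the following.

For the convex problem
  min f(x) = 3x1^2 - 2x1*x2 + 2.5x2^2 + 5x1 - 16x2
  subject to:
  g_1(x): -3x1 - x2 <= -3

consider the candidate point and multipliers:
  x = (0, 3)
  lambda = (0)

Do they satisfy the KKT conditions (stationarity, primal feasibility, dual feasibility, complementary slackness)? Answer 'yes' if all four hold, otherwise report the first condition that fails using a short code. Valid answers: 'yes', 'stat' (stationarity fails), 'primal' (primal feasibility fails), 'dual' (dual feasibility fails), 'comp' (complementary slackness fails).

Gradient of f: grad f(x) = Q x + c = (-1, -1)
Constraint values g_i(x) = a_i^T x - b_i:
  g_1((0, 3)) = 0
Stationarity residual: grad f(x) + sum_i lambda_i a_i = (-1, -1)
  -> stationarity FAILS
Primal feasibility (all g_i <= 0): OK
Dual feasibility (all lambda_i >= 0): OK
Complementary slackness (lambda_i * g_i(x) = 0 for all i): OK

Verdict: the first failing condition is stationarity -> stat.

stat


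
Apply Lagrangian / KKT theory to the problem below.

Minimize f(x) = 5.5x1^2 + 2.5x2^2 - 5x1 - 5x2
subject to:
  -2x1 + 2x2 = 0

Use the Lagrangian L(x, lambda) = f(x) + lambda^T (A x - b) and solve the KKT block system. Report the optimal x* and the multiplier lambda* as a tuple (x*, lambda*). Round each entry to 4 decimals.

Form the Lagrangian:
  L(x, lambda) = (1/2) x^T Q x + c^T x + lambda^T (A x - b)
Stationarity (grad_x L = 0): Q x + c + A^T lambda = 0.
Primal feasibility: A x = b.

This gives the KKT block system:
  [ Q   A^T ] [ x     ]   [-c ]
  [ A    0  ] [ lambda ] = [ b ]

Solving the linear system:
  x*      = (0.625, 0.625)
  lambda* = (0.9375)
  f(x*)   = -3.125

x* = (0.625, 0.625), lambda* = (0.9375)


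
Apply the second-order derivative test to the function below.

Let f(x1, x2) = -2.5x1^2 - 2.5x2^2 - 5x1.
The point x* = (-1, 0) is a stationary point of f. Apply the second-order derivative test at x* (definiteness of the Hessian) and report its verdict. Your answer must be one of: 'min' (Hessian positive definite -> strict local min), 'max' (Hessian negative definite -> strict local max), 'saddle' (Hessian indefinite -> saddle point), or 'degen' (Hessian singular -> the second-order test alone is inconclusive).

Compute the Hessian H = grad^2 f:
  H = [[-5, 0], [0, -5]]
Verify stationarity: grad f(x*) = H x* + g = (0, 0).
Eigenvalues of H: -5, -5.
Both eigenvalues < 0, so H is negative definite -> x* is a strict local max.

max


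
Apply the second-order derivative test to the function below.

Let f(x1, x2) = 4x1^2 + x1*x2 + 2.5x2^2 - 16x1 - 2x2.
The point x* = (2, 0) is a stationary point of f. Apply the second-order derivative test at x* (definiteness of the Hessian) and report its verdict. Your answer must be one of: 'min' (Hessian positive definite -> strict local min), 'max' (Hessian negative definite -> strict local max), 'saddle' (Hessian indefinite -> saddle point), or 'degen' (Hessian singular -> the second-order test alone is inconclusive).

Compute the Hessian H = grad^2 f:
  H = [[8, 1], [1, 5]]
Verify stationarity: grad f(x*) = H x* + g = (0, 0).
Eigenvalues of H: 4.6972, 8.3028.
Both eigenvalues > 0, so H is positive definite -> x* is a strict local min.

min


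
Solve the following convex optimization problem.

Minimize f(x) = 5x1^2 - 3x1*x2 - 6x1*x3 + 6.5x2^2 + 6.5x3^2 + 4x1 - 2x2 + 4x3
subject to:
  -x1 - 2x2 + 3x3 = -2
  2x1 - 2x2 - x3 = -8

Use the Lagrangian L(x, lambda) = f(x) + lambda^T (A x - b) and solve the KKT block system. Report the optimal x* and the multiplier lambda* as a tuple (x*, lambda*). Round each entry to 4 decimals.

Form the Lagrangian:
  L(x, lambda) = (1/2) x^T Q x + c^T x + lambda^T (A x - b)
Stationarity (grad_x L = 0): Q x + c + A^T lambda = 0.
Primal feasibility: A x = b.

This gives the KKT block system:
  [ Q   A^T ] [ x     ]   [-c ]
  [ A    0  ] [ lambda ] = [ b ]

Solving the linear system:
  x*      = (-2.9076, 1.4327, -0.6807)
  lambda* = (0.0194, 12.6548)
  f(x*)   = 42.0292

x* = (-2.9076, 1.4327, -0.6807), lambda* = (0.0194, 12.6548)


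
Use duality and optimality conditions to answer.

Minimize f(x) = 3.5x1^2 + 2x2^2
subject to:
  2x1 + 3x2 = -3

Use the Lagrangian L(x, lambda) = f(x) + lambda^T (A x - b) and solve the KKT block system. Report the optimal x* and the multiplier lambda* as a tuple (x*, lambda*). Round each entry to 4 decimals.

Form the Lagrangian:
  L(x, lambda) = (1/2) x^T Q x + c^T x + lambda^T (A x - b)
Stationarity (grad_x L = 0): Q x + c + A^T lambda = 0.
Primal feasibility: A x = b.

This gives the KKT block system:
  [ Q   A^T ] [ x     ]   [-c ]
  [ A    0  ] [ lambda ] = [ b ]

Solving the linear system:
  x*      = (-0.3038, -0.7975)
  lambda* = (1.0633)
  f(x*)   = 1.5949

x* = (-0.3038, -0.7975), lambda* = (1.0633)


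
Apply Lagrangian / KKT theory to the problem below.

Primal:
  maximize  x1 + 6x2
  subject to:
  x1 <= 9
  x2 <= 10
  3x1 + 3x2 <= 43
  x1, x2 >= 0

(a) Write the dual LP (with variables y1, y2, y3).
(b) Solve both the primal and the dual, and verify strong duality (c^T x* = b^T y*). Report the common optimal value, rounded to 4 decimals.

The standard primal-dual pair for 'max c^T x s.t. A x <= b, x >= 0' is:
  Dual:  min b^T y  s.t.  A^T y >= c,  y >= 0.

So the dual LP is:
  minimize  9y1 + 10y2 + 43y3
  subject to:
    y1 + 3y3 >= 1
    y2 + 3y3 >= 6
    y1, y2, y3 >= 0

Solving the primal: x* = (4.3333, 10).
  primal value c^T x* = 64.3333.
Solving the dual: y* = (0, 5, 0.3333).
  dual value b^T y* = 64.3333.
Strong duality: c^T x* = b^T y*. Confirmed.

64.3333


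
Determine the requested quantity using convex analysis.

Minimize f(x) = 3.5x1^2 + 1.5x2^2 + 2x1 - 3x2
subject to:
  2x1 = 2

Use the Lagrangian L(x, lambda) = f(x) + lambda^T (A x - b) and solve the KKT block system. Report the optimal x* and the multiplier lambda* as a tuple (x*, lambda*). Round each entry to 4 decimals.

Form the Lagrangian:
  L(x, lambda) = (1/2) x^T Q x + c^T x + lambda^T (A x - b)
Stationarity (grad_x L = 0): Q x + c + A^T lambda = 0.
Primal feasibility: A x = b.

This gives the KKT block system:
  [ Q   A^T ] [ x     ]   [-c ]
  [ A    0  ] [ lambda ] = [ b ]

Solving the linear system:
  x*      = (1, 1)
  lambda* = (-4.5)
  f(x*)   = 4

x* = (1, 1), lambda* = (-4.5)


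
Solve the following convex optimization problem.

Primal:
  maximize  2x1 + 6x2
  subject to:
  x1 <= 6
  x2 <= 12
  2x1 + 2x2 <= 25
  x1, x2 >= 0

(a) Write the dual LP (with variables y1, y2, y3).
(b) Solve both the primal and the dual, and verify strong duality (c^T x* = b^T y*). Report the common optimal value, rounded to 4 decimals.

The standard primal-dual pair for 'max c^T x s.t. A x <= b, x >= 0' is:
  Dual:  min b^T y  s.t.  A^T y >= c,  y >= 0.

So the dual LP is:
  minimize  6y1 + 12y2 + 25y3
  subject to:
    y1 + 2y3 >= 2
    y2 + 2y3 >= 6
    y1, y2, y3 >= 0

Solving the primal: x* = (0.5, 12).
  primal value c^T x* = 73.
Solving the dual: y* = (0, 4, 1).
  dual value b^T y* = 73.
Strong duality: c^T x* = b^T y*. Confirmed.

73


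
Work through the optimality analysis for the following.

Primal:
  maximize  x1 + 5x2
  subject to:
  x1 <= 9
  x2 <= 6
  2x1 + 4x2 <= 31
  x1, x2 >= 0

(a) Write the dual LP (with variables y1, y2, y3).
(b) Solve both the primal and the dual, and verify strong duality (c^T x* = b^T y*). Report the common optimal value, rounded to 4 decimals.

The standard primal-dual pair for 'max c^T x s.t. A x <= b, x >= 0' is:
  Dual:  min b^T y  s.t.  A^T y >= c,  y >= 0.

So the dual LP is:
  minimize  9y1 + 6y2 + 31y3
  subject to:
    y1 + 2y3 >= 1
    y2 + 4y3 >= 5
    y1, y2, y3 >= 0

Solving the primal: x* = (3.5, 6).
  primal value c^T x* = 33.5.
Solving the dual: y* = (0, 3, 0.5).
  dual value b^T y* = 33.5.
Strong duality: c^T x* = b^T y*. Confirmed.

33.5


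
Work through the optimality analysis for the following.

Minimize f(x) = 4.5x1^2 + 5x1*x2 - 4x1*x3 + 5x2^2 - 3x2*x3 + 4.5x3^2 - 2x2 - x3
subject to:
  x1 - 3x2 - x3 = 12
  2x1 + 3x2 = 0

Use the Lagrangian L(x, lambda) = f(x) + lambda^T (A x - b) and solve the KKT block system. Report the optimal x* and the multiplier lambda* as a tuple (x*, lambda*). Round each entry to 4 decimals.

Form the Lagrangian:
  L(x, lambda) = (1/2) x^T Q x + c^T x + lambda^T (A x - b)
Stationarity (grad_x L = 0): Q x + c + A^T lambda = 0.
Primal feasibility: A x = b.

This gives the KKT block system:
  [ Q   A^T ] [ x     ]   [-c ]
  [ A    0  ] [ lambda ] = [ b ]

Solving the linear system:
  x*      = (3.9809, -2.654, -0.0572)
  lambda* = (-9.4765, -6.6554)
  f(x*)   = 59.5418

x* = (3.9809, -2.654, -0.0572), lambda* = (-9.4765, -6.6554)


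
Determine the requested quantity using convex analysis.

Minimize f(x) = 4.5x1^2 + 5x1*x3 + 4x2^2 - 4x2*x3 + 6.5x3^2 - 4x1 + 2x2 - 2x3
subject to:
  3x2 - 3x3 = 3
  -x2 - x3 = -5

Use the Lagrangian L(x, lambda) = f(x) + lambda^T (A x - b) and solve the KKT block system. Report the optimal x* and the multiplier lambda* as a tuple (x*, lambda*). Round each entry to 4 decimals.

Form the Lagrangian:
  L(x, lambda) = (1/2) x^T Q x + c^T x + lambda^T (A x - b)
Stationarity (grad_x L = 0): Q x + c + A^T lambda = 0.
Primal feasibility: A x = b.

This gives the KKT block system:
  [ Q   A^T ] [ x     ]   [-c ]
  [ A    0  ] [ lambda ] = [ b ]

Solving the linear system:
  x*      = (-0.6667, 3, 2)
  lambda* = (-1.5556, 13.3333)
  f(x*)   = 38

x* = (-0.6667, 3, 2), lambda* = (-1.5556, 13.3333)


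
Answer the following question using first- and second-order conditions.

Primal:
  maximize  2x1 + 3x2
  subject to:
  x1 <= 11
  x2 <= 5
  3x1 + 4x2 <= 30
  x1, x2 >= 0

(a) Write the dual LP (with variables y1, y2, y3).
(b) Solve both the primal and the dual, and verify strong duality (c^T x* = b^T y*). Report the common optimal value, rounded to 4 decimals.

The standard primal-dual pair for 'max c^T x s.t. A x <= b, x >= 0' is:
  Dual:  min b^T y  s.t.  A^T y >= c,  y >= 0.

So the dual LP is:
  minimize  11y1 + 5y2 + 30y3
  subject to:
    y1 + 3y3 >= 2
    y2 + 4y3 >= 3
    y1, y2, y3 >= 0

Solving the primal: x* = (3.3333, 5).
  primal value c^T x* = 21.6667.
Solving the dual: y* = (0, 0.3333, 0.6667).
  dual value b^T y* = 21.6667.
Strong duality: c^T x* = b^T y*. Confirmed.

21.6667


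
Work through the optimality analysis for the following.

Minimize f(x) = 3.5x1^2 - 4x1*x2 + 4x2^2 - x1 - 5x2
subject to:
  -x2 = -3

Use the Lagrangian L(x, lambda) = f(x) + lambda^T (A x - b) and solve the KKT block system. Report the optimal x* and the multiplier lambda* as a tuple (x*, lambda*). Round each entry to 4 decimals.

Form the Lagrangian:
  L(x, lambda) = (1/2) x^T Q x + c^T x + lambda^T (A x - b)
Stationarity (grad_x L = 0): Q x + c + A^T lambda = 0.
Primal feasibility: A x = b.

This gives the KKT block system:
  [ Q   A^T ] [ x     ]   [-c ]
  [ A    0  ] [ lambda ] = [ b ]

Solving the linear system:
  x*      = (1.8571, 3)
  lambda* = (11.5714)
  f(x*)   = 8.9286

x* = (1.8571, 3), lambda* = (11.5714)


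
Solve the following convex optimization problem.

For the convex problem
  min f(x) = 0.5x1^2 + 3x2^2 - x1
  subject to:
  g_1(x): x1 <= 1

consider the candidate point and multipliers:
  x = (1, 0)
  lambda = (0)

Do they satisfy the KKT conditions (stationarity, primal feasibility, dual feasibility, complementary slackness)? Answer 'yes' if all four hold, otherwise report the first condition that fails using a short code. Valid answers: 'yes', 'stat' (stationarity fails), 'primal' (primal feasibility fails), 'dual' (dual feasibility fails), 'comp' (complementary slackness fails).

Gradient of f: grad f(x) = Q x + c = (0, 0)
Constraint values g_i(x) = a_i^T x - b_i:
  g_1((1, 0)) = 0
Stationarity residual: grad f(x) + sum_i lambda_i a_i = (0, 0)
  -> stationarity OK
Primal feasibility (all g_i <= 0): OK
Dual feasibility (all lambda_i >= 0): OK
Complementary slackness (lambda_i * g_i(x) = 0 for all i): OK

Verdict: yes, KKT holds.

yes


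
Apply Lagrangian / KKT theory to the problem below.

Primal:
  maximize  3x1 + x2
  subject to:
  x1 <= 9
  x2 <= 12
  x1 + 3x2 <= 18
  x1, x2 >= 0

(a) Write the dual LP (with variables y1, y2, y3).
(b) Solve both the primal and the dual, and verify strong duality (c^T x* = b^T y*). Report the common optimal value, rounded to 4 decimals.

The standard primal-dual pair for 'max c^T x s.t. A x <= b, x >= 0' is:
  Dual:  min b^T y  s.t.  A^T y >= c,  y >= 0.

So the dual LP is:
  minimize  9y1 + 12y2 + 18y3
  subject to:
    y1 + y3 >= 3
    y2 + 3y3 >= 1
    y1, y2, y3 >= 0

Solving the primal: x* = (9, 3).
  primal value c^T x* = 30.
Solving the dual: y* = (2.6667, 0, 0.3333).
  dual value b^T y* = 30.
Strong duality: c^T x* = b^T y*. Confirmed.

30


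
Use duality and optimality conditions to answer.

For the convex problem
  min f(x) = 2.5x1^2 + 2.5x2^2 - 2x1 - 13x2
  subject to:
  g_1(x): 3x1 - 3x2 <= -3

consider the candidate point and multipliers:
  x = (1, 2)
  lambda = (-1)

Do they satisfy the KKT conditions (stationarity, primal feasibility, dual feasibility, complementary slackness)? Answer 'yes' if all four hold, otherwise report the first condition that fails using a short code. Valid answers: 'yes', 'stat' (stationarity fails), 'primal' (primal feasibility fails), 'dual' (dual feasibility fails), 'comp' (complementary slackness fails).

Gradient of f: grad f(x) = Q x + c = (3, -3)
Constraint values g_i(x) = a_i^T x - b_i:
  g_1((1, 2)) = 0
Stationarity residual: grad f(x) + sum_i lambda_i a_i = (0, 0)
  -> stationarity OK
Primal feasibility (all g_i <= 0): OK
Dual feasibility (all lambda_i >= 0): FAILS
Complementary slackness (lambda_i * g_i(x) = 0 for all i): OK

Verdict: the first failing condition is dual_feasibility -> dual.

dual


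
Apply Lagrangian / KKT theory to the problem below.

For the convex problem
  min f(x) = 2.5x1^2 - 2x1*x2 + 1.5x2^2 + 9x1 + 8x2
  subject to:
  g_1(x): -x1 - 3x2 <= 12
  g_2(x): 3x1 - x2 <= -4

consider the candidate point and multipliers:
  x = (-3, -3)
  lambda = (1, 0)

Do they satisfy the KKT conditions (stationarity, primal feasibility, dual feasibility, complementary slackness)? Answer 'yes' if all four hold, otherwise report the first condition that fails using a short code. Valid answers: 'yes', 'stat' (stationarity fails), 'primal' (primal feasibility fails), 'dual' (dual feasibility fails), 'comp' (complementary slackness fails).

Gradient of f: grad f(x) = Q x + c = (0, 5)
Constraint values g_i(x) = a_i^T x - b_i:
  g_1((-3, -3)) = 0
  g_2((-3, -3)) = -2
Stationarity residual: grad f(x) + sum_i lambda_i a_i = (-1, 2)
  -> stationarity FAILS
Primal feasibility (all g_i <= 0): OK
Dual feasibility (all lambda_i >= 0): OK
Complementary slackness (lambda_i * g_i(x) = 0 for all i): OK

Verdict: the first failing condition is stationarity -> stat.

stat


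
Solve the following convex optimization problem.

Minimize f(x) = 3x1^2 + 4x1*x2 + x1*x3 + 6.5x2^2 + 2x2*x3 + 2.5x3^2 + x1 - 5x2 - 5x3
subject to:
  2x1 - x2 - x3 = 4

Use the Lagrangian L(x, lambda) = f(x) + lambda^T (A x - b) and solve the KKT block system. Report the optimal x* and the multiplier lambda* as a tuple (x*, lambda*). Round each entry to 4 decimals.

Form the Lagrangian:
  L(x, lambda) = (1/2) x^T Q x + c^T x + lambda^T (A x - b)
Stationarity (grad_x L = 0): Q x + c + A^T lambda = 0.
Primal feasibility: A x = b.

This gives the KKT block system:
  [ Q   A^T ] [ x     ]   [-c ]
  [ A    0  ] [ lambda ] = [ b ]

Solving the linear system:
  x*      = (1.7178, -0.4891, -0.0754)
  lambda* = (-4.6375)
  f(x*)   = 11.545

x* = (1.7178, -0.4891, -0.0754), lambda* = (-4.6375)


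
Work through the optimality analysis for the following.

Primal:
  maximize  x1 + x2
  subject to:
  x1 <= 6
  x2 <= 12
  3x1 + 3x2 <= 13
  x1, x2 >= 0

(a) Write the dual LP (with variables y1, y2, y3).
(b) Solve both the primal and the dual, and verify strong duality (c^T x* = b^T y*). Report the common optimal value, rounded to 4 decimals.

The standard primal-dual pair for 'max c^T x s.t. A x <= b, x >= 0' is:
  Dual:  min b^T y  s.t.  A^T y >= c,  y >= 0.

So the dual LP is:
  minimize  6y1 + 12y2 + 13y3
  subject to:
    y1 + 3y3 >= 1
    y2 + 3y3 >= 1
    y1, y2, y3 >= 0

Solving the primal: x* = (4.3333, 0).
  primal value c^T x* = 4.3333.
Solving the dual: y* = (0, 0, 0.3333).
  dual value b^T y* = 4.3333.
Strong duality: c^T x* = b^T y*. Confirmed.

4.3333
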